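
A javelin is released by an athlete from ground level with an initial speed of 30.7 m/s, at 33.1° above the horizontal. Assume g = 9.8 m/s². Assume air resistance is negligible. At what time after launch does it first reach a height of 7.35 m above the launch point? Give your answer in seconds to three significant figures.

Components: vₓ = 30.70 cos 33.1° = 25.72 m/s, v_y0 = 30.70 sin 33.1° = 16.77 m/s.
Height y(t) = 16.77 t − 4.900 t² = 7.35 gives 4.900 t² − 16.77 t + 7.35 = 0.
Quadratic formula: t = (16.77 ± √137.02) / 9.80 = (16.77 ± 11.71) / 9.80 → t = 0.5163 s or 2.905 s.
The first (ascending) time is 0.5163 s.

0.516 s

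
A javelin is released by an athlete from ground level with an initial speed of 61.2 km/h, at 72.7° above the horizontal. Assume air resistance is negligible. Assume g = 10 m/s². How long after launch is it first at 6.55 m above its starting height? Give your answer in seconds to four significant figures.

Convert: 61.2 km/h = 61.2/3.6 = 17.00 m/s.
vₓ = 17.00 cos 72.7° = 5.055 m/s; v_y0 = 17.00 sin 72.7° = 16.23 m/s.
Require v_y0 t − ½ g t² = 6.55, i.e. 5.000 t² − 16.23 t + 6.55 = 0.
t = [16.23 ± √(16.23² − 2·10.0·6.55)] / 10.0 = (16.23 ± 11.51) / 10.0, so t = 0.4723 s or t = 2.774 s.
The first (ascending) time is 0.4723 s.

0.4723 s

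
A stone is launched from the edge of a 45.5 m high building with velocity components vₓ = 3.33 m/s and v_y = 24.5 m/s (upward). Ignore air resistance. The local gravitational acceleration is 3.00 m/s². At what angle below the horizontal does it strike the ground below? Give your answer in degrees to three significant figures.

Vertical motion (up positive, ground at y = 0): 1.500 t² − (24.50) t − 45.5 = 0, so t = (24.50 + √(24.50² + 2·3.00·45.5)) / 3.00 = (24.50 + 29.55) / 3.00 = 18.02 s.
At impact: v_y = v_y0 − g t = −29.55 m/s; vₓ = 3.330 m/s.
Angle below horizontal: arctan(|v_y|/vₓ) = arctan(29.55/3.330) = 83.57°.

83.6°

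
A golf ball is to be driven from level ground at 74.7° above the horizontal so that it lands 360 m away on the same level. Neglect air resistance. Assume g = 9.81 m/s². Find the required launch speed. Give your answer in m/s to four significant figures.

83.29 m/s

Level-ground range: R = v₀² sin(2θ)/g, so v₀ = √(gR / sin 2θ).
v₀ = √(9.81 × 360 / sin 149.4°) = √(3532 / 0.5090) = √6937.7 = 83.29 m/s.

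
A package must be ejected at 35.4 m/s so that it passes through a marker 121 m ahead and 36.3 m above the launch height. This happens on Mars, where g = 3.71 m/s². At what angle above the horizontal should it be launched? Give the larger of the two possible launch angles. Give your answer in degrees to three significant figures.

78.8°

Trajectory: y = x tanθ − g x² (1 + tan²θ)/(2v₀²). With x = 121, y = 36.3, v₀ = 35.4, g = 3.71:
21.67 tan²θ − 121 tanθ + (57.97) = 0.
tanθ = [121 ± √(121² − 4 × 21.67 × (57.97))] / (2 × 21.67) = (121 ± 98.06) / 43.34, giving tanθ = 0.5293 or 5.054.
θ = 27.89° or 78.81°; the larger is 78.81°.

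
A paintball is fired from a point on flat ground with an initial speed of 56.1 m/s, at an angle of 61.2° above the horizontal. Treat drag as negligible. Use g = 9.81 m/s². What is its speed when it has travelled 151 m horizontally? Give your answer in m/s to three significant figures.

27.6 m/s

Components: vₓ = 56.10 cos 61.2° = 27.03 m/s, v_y0 = 56.10 sin 61.2° = 49.16 m/s.
At x = 151 m, t = x/vₓ = 151/27.03 = 5.587 s.
Vertical velocity there: v_y = v_y0 − g t = 49.16 − 9.81 × 5.587 = −5.649 m/s.
Speed: √(vₓ² + v_y²) = √(27.03² + 5.649²) = 27.61 m/s.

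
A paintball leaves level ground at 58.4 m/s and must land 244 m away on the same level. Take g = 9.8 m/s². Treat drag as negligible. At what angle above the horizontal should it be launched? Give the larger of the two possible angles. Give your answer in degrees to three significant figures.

From R = (v₀²/g) sin 2θ: sin 2θ = 9.80 × 244 / 3410.6 = 0.7011.
2θ = 44.52° or 180° − 44.52° = 135.5°, so θ = 22.26° or 67.74°.
The larger angle is 67.74°.

67.7°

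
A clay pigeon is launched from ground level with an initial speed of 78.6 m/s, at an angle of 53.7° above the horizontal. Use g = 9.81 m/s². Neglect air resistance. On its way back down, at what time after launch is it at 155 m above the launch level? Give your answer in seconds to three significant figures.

vₓ = 78.60 cos 53.7° = 46.53 m/s; v_y0 = 78.60 sin 53.7° = 63.35 m/s.
Height y(t) = 63.35 t − 4.905 t² = 155 gives 4.905 t² − 63.35 t + 155 = 0.
Quadratic formula: t = (63.35 ± √971.61) / 9.81 = (63.35 ± 31.17) / 9.81 → t = 3.280 s or 9.635 s.
The descending-branch root is 9.635 s.

9.63 s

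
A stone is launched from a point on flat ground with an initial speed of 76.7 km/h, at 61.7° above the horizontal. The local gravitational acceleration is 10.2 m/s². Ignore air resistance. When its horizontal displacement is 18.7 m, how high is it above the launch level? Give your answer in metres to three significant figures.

Convert: 76.7 km/h = 76.7/3.6 = 21.31 m/s.
Resolve: vₓ = 21.31 cos 61.7° = 10.10 m/s and v_y0 = 21.31 sin 61.7° = 18.76 m/s.
x = vₓ t ⇒ t = 18.7/10.10 = 1.851 s.
Height: y = v_y0 t − ½ g t² = 18.76 × 1.851 − 5.100 × 1.851² = 34.73 − 17.48 = 17.25 m.

17.2 m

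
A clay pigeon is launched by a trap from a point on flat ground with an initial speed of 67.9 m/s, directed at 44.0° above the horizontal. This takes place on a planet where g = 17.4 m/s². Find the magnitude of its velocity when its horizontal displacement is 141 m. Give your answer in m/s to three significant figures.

Components: vₓ = 67.90 cos 44.0° = 48.84 m/s, v_y0 = 67.90 sin 44.0° = 47.17 m/s.
x = vₓ t ⇒ t = 141/48.84 = 2.887 s.
Vertical velocity there: v_y = v_y0 − g t = 47.17 − 17.4 × 2.887 = −3.063 m/s.
Speed: √(vₓ² + v_y²) = √(48.84² + 3.063²) = 48.94 m/s.

48.9 m/s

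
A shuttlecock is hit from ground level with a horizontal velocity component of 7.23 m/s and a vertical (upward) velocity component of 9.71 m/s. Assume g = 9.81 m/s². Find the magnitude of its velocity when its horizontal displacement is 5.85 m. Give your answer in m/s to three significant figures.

Time to reach x = 5.85 m: t = x/vₓ = 5.85/7.230 = 0.8091 s.
Vertical velocity there: v_y = v_y0 − g t = 9.710 − 9.81 × 0.8091 = 1.772 m/s.
Speed: √(vₓ² + v_y²) = √(7.230² + 1.772²) = 7.444 m/s.

7.44 m/s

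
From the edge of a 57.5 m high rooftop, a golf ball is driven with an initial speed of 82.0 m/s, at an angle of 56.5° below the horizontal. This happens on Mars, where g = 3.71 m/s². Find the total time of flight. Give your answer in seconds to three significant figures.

Components: vₓ = 82.00 cos 56.5° = 45.26 m/s, v_y0 = −68.38 m/s (downward).
Vertical motion (up positive, ground at y = 0): 1.855 t² − (−68.38) t − 57.5 = 0, so t = (−68.38 + √(68.38² + 2·3.71·57.5)) / 3.71 = (−68.38 + 71.43) / 3.71 = 0.8226 s.

0.823 s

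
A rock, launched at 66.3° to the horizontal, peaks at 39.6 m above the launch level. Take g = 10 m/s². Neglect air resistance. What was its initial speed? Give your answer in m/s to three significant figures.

30.7 m/s

At the peak v_y = 0, so v_y0 = √(2gH) = √(2 × 10.0 × 39.6) = 28.14 m/s.
v_y0 = v₀ sin θ ⇒ v₀ = 28.14 / sin 66.3° = 30.73 m/s.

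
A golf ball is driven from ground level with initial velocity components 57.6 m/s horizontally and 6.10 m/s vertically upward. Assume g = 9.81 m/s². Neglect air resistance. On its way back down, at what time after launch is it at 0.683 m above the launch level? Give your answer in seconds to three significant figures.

1.12 s

Set y = v_y0 t − ½ g t² = 0.683: 4.905 t² − 6.100 t + 0.683 = 0.
Quadratic formula: t = (6.100 ± √23.810) / 9.81 = (6.100 ± 4.880) / 9.81 → t = 0.1244 s or 1.119 s.
The descending-branch root is 1.119 s.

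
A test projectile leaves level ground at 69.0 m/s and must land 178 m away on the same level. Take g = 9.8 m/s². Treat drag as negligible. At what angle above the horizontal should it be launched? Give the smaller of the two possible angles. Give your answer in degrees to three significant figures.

R = v₀² sin 2θ / g gives sin 2θ = gR/v₀² = 9.80·178/69.0² = 0.3664.
2θ = 21.49° or 180° − 21.49° = 158.5°, so θ = 10.75° or 79.25°.
The smaller angle is 10.75°.

10.7°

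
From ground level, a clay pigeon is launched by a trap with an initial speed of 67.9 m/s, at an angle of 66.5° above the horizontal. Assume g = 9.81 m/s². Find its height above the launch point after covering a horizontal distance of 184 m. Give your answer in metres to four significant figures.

196.6 m

Horizontal component vₓ = 67.90 cos 66.5° = 27.08 m/s; vertical v_y0 = 67.90 sin 66.5° = 62.27 m/s.
x = vₓ t ⇒ t = 184/27.08 = 6.796 s.
Height: y = v_y0 t − ½ g t² = 62.27 × 6.796 − 4.905 × 6.796² = 423.2 − 226.5 = 196.6 m.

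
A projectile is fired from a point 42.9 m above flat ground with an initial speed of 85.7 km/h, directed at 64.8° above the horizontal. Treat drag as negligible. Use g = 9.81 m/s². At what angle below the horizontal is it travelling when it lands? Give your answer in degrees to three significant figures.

Convert: 85.7 km/h = 85.7/3.6 = 23.81 m/s.
Horizontal component vₓ = 23.81 cos 64.8° = 10.14 m/s; vertical v_y0 = 23.81 sin 64.8° = 21.54 m/s.
With up positive and y = 0 at the ground: y(t) = 42.9 + (21.54) t − 4.905 t². Setting y = 0 and taking the positive root: t = [21.54 + √(21.54² + 2·9.81·42.9)] / 9.81 = (21.54 + 36.13) / 9.81 = 5.879 s.
At impact: v_y = v_y0 − g t = −36.13 m/s; vₓ = 10.14 m/s.
Angle below horizontal: arctan(|v_y|/vₓ) = arctan(36.13/10.14) = 74.33°.

74.3°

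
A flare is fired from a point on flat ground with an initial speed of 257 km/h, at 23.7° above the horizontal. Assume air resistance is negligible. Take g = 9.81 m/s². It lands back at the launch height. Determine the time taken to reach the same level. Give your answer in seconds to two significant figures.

Convert: 257 km/h = 257/3.6 = 71.39 m/s.
vₓ = 71.39 cos 23.7° = 65.37 m/s; v_y0 = 71.39 sin 23.7° = 28.69 m/s.
It returns to y = 0 when t = 2 v_y0 / g = 2(28.69)/9.81 = 5.850 s.

5.9 s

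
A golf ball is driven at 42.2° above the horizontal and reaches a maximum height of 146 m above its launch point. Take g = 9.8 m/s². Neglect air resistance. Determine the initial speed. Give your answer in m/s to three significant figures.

79.6 m/s

At the peak v_y = 0, so v_y0 = √(2gH) = √(2 × 9.80 × 146) = 53.49 m/s.
v_y0 = v₀ sin θ ⇒ v₀ = 53.49 / sin 42.2° = 79.64 m/s.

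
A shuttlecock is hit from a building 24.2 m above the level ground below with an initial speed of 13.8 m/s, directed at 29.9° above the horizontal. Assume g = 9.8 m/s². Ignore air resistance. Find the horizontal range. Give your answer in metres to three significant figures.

vₓ = 13.80 cos 29.9° = 11.96 m/s; v_y0 = 13.80 sin 29.9° = 6.879 m/s.
With up positive and y = 0 at the ground: y(t) = 24.2 + (6.879) t − 4.900 t². Setting y = 0 and taking the positive root: t = [6.879 + √(6.879² + 2·9.80·24.2)] / 9.80 = (6.879 + 22.84) / 9.80 = 3.033 s.
Horizontal distance: R = vₓ t = 11.96 × 3.033 = 36.28 m.

36.3 m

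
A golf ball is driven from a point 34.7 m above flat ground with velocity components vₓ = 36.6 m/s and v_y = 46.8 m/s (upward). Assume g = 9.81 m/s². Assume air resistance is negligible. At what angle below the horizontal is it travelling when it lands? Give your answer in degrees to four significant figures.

55.66°

Vertical motion (up positive, ground at y = 0): 4.905 t² − (46.80) t − 34.7 = 0, so t = (46.80 + √(46.80² + 2·9.81·34.7)) / 9.81 = (46.80 + 53.58) / 9.81 = 10.23 s.
At impact: v_y = v_y0 − g t = −53.58 m/s; vₓ = 36.60 m/s.
Angle below horizontal: arctan(|v_y|/vₓ) = arctan(53.58/36.60) = 55.66°.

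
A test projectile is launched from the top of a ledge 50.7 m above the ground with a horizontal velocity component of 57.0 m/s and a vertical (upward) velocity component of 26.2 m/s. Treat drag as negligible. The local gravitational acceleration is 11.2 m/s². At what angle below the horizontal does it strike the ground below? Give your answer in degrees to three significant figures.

36.8°

Vertical motion (up positive, ground at y = 0): 5.600 t² − (26.20) t − 50.7 = 0, so t = (26.20 + √(26.20² + 2·11.2·50.7)) / 11.2 = (26.20 + 42.69) / 11.2 = 6.151 s.
At impact: v_y = v_y0 − g t = −42.69 m/s; vₓ = 57.00 m/s.
Angle below horizontal: arctan(|v_y|/vₓ) = arctan(42.69/57.00) = 36.83°.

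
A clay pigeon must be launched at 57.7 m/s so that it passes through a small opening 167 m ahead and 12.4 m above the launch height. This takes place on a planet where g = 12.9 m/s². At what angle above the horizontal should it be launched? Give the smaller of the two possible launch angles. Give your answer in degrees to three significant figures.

Trajectory: y = x tanθ − g x² (1 + tan²θ)/(2v₀²). With x = 167, y = 12.4, v₀ = 57.7, g = 12.9:
54.03 tan²θ − 167 tanθ + (66.43) = 0.
tanθ = [167 ± √(167² − 4 × 54.03 × (66.43))] / (2 × 54.03) = (167 ± 116.3) / 108.1, giving tanθ = 0.4689 or 2.622.
θ = 25.12° or 69.12°; the smaller is 25.12°.

25.1°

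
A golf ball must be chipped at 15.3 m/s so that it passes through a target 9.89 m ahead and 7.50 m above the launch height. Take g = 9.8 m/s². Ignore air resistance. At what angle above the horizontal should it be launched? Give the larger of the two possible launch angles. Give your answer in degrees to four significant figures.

74.04°

Trajectory: y = x tanθ − g x² (1 + tan²θ)/(2v₀²). With x = 9.89, y = 7.50, v₀ = 15.3, g = 9.80:
2.047 tan²θ − 9.89 tanθ + (9.547) = 0.
tanθ = [9.89 ± √(9.89² − 4 × 2.047 × (9.547))] / (2 × 2.047) = (9.89 ± 4.430) / 4.095, giving tanθ = 1.333 or 3.497.
θ = 53.13° or 74.04°; the larger is 74.04°.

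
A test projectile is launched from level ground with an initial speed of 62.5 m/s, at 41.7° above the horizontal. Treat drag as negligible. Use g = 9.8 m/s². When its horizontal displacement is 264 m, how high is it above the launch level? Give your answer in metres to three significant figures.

Horizontal component vₓ = 62.50 cos 41.7° = 46.66 m/s; vertical v_y0 = 62.50 sin 41.7° = 41.58 m/s.
x = vₓ t ⇒ t = 264/46.66 = 5.657 s.
Height: y = v_y0 t − ½ g t² = 41.58 × 5.657 − 4.900 × 5.657² = 235.2 − 156.8 = 78.39 m.

78.4 m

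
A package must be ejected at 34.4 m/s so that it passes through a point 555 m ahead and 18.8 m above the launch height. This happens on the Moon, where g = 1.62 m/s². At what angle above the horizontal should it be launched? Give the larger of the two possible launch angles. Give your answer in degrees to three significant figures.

Trajectory: y = x tanθ − g x² (1 + tan²θ)/(2v₀²). With x = 555, y = 18.8, v₀ = 34.4, g = 1.62:
210.8 tan²θ − 555 tanθ + (229.6) = 0.
tanθ = [555 ± √(555² − 4 × 210.8 × (229.6))] / (2 × 210.8) = (555 ± 338.2) / 421.7, giving tanθ = 0.5142 or 2.118.
θ = 27.21° or 64.73°; the larger is 64.73°.

64.7°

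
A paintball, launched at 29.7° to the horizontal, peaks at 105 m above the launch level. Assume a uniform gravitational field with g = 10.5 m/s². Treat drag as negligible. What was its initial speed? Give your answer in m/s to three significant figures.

At the peak v_y = 0, so v_y0 = √(2gH) = √(2 × 10.5 × 105) = 46.96 m/s.
v_y0 = v₀ sin θ ⇒ v₀ = 46.96 / sin 29.7° = 94.78 m/s.

94.8 m/s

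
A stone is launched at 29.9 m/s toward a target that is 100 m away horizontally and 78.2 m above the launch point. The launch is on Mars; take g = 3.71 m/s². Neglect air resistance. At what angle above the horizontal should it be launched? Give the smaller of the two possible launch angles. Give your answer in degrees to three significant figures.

Trajectory: y = x tanθ − g x² (1 + tan²θ)/(2v₀²). With x = 100, y = 78.2, v₀ = 29.9, g = 3.71:
20.75 tan²θ − 100 tanθ + (98.95) = 0.
tanθ = [100 ± √(100² − 4 × 20.75 × (98.95))] / (2 × 20.75) = (100 ± 42.28) / 41.50, giving tanθ = 1.391 or 3.429.
θ = 54.29° or 73.74°; the smaller is 54.29°.

54.3°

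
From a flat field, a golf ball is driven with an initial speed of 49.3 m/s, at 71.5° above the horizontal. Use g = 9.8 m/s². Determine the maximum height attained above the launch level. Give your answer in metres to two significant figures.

110 m

Horizontal component vₓ = 49.30 cos 71.5° = 15.64 m/s; vertical v_y0 = 49.30 sin 71.5° = 46.75 m/s.
Maximum height: H = v_y0² / (2g) = 46.75² / (2 × 9.80) = 111.5 m.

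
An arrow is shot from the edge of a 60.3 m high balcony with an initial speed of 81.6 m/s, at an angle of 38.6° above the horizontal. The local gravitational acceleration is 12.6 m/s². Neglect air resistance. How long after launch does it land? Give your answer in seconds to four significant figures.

Components: vₓ = 81.60 cos 38.6° = 63.77 m/s, v_y0 = 81.60 sin 38.6° = 50.91 m/s.
Vertical motion (up positive, ground at y = 0): 6.300 t² − (50.91) t − 60.3 = 0, so t = (50.91 + √(50.91² + 2·12.6·60.3)) / 12.6 = (50.91 + 64.12) / 12.6 = 9.129 s.

9.129 s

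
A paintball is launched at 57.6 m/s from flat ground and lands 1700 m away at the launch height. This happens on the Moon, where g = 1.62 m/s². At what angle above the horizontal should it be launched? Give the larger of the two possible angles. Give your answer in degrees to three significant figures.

61.9°

From R = (v₀²/g) sin 2θ: sin 2θ = 1.62 × 1700 / 3317.8 = 0.8301.
2θ = 56.11° or 180° − 56.11° = 123.9°, so θ = 28.05° or 61.95°.
The larger angle is 61.95°.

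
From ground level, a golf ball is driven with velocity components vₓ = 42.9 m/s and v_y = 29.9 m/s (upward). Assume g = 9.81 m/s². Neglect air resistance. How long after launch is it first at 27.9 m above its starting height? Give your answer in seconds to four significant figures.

1.150 s

Require v_y0 t − ½ g t² = 27.9, i.e. 4.905 t² − 29.90 t + 27.9 = 0.
t = [29.90 ± √(29.90² − 2·9.81·27.9)] / 9.81 = (29.90 ± 18.62) / 9.81, so t = 1.150 s or t = 4.946 s.
The first (ascending) time is 1.150 s.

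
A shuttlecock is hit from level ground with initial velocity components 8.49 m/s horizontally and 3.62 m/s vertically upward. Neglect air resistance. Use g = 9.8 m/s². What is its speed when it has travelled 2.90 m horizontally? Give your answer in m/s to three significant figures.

x = vₓ t ⇒ t = 2.90/8.490 = 0.3416 s.
Vertical velocity there: v_y = v_y0 − g t = 3.620 − 9.80 × 0.3416 = 0.2725 m/s.
Speed: √(vₓ² + v_y²) = √(8.490² + 0.2725²) = 8.494 m/s.

8.49 m/s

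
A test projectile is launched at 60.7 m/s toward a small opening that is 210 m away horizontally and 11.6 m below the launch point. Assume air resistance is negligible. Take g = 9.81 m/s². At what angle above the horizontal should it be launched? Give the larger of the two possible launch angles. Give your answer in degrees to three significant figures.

73.3°

Trajectory: y = x tanθ − g x² (1 + tan²θ)/(2v₀²). With x = 210, y = −11.6, v₀ = 60.7, g = 9.81:
58.71 tan²θ − 210 tanθ + (47.11) = 0.
tanθ = [210 ± √(210² − 4 × 58.71 × (47.11))] / (2 × 58.71) = (210 ± 181.8) / 117.4, giving tanθ = 0.2405 or 3.337.
θ = 13.52° or 73.32°; the larger is 73.32°.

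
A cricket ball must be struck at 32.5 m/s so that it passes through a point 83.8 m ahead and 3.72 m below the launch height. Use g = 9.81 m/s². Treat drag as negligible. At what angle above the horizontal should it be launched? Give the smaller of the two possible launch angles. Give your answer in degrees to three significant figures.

Trajectory: y = x tanθ − g x² (1 + tan²θ)/(2v₀²). With x = 83.8, y = −3.72, v₀ = 32.5, g = 9.81:
32.61 tan²θ − 83.8 tanθ + (28.89) = 0.
tanθ = [83.8 ± √(83.8² − 4 × 32.61 × (28.89))] / (2 × 32.61) = (83.8 ± 57.04) / 65.22, giving tanθ = 0.4103 or 2.159.
θ = 22.31° or 65.15°; the smaller is 22.31°.

22.3°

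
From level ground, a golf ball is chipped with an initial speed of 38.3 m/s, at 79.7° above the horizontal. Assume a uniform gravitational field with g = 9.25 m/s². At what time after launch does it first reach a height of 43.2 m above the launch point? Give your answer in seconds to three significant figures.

vₓ = 38.30 cos 79.7° = 6.848 m/s; v_y0 = 38.30 sin 79.7° = 37.68 m/s.
Height y(t) = 37.68 t − 4.625 t² = 43.2 gives 4.625 t² − 37.68 t + 43.2 = 0.
Quadratic formula: t = (37.68 ± √620.79) / 9.25 = (37.68 ± 24.92) / 9.25 → t = 1.380 s or 6.767 s.
The first (ascending) time is 1.380 s.

1.38 s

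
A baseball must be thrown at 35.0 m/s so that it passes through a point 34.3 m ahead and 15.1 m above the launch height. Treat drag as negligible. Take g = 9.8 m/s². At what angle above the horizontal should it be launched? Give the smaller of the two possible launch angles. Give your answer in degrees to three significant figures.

32.3°

Trajectory: y = x tanθ − g x² (1 + tan²θ)/(2v₀²). With x = 34.3, y = 15.1, v₀ = 35.0, g = 9.80:
4.706 tan²θ − 34.3 tanθ + (19.81) = 0.
tanθ = [34.3 ± √(34.3² − 4 × 4.706 × (19.81))] / (2 × 4.706) = (34.3 ± 28.35) / 9.412, giving tanθ = 0.6323 or 6.656.
θ = 32.30° or 81.46°; the smaller is 32.30°.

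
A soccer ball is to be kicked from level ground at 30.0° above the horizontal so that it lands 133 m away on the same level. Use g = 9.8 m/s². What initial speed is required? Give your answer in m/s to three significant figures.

Level-ground range: R = v₀² sin(2θ)/g, so v₀ = √(gR / sin 2θ).
v₀ = √(9.80 × 133 / sin 60.00°) = √(1303 / 0.8660) = √1505.0 = 38.79 m/s.

38.8 m/s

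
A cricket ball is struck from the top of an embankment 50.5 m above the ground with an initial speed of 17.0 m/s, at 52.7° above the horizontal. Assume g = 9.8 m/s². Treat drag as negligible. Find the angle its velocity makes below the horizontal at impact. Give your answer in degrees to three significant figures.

73.3°

Horizontal component vₓ = 17.00 cos 52.7° = 10.30 m/s; vertical v_y0 = 17.00 sin 52.7° = 13.52 m/s.
Vertical motion (up positive, ground at y = 0): 4.900 t² − (13.52) t − 50.5 = 0, so t = (13.52 + √(13.52² + 2·9.80·50.5)) / 9.80 = (13.52 + 34.24) / 9.80 = 4.874 s.
At impact: v_y = v_y0 − g t = −34.24 m/s; vₓ = 10.30 m/s.
Angle below horizontal: arctan(|v_y|/vₓ) = arctan(34.24/10.30) = 73.26°.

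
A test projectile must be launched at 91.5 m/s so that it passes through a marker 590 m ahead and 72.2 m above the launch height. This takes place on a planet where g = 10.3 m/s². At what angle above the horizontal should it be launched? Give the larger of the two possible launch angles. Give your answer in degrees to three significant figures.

Trajectory: y = x tanθ − g x² (1 + tan²θ)/(2v₀²). With x = 590, y = 72.2, v₀ = 91.5, g = 10.3:
214.1 tan²θ − 590 tanθ + (286.3) = 0.
tanθ = [590 ± √(590² − 4 × 214.1 × (286.3))] / (2 × 214.1) = (590 ± 320.7) / 428.3, giving tanθ = 0.6288 or 2.127.
θ = 32.16° or 64.82°; the larger is 64.82°.

64.8°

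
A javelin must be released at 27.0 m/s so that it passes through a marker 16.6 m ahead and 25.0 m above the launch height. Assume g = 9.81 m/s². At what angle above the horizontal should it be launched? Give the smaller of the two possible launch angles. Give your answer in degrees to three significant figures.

64.7°

Trajectory: y = x tanθ − g x² (1 + tan²θ)/(2v₀²). With x = 16.6, y = 25.0, v₀ = 27.0, g = 9.81:
1.854 tan²θ − 16.6 tanθ + (26.85) = 0.
tanθ = [16.6 ± √(16.6² − 4 × 1.854 × (26.85))] / (2 × 1.854) = (16.6 ± 8.741) / 3.708, giving tanθ = 2.119 or 6.834.
θ = 64.74° or 81.67°; the smaller is 64.74°.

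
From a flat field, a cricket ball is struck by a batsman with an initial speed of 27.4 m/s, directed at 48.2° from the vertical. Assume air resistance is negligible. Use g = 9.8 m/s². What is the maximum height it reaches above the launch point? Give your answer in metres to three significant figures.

17.0 m

Components: vₓ = 27.40 sin 48.2° = 20.43 m/s, v_y0 = 27.40 cos 48.2° = 18.26 m/s.
At the apex v_y = 0, so H = v_y0²/(2g) = 18.26²/19.60 = 17.02 m.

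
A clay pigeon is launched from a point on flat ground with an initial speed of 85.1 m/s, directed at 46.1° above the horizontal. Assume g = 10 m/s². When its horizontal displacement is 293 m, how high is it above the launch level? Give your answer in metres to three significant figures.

181 m

Horizontal component vₓ = 85.10 cos 46.1° = 59.01 m/s; vertical v_y0 = 85.10 sin 46.1° = 61.32 m/s.
x = vₓ t ⇒ t = 293/59.01 = 4.965 s.
Height: y = v_y0 t − ½ g t² = 61.32 × 4.965 − 5.000 × 4.965² = 304.5 − 123.3 = 181.2 m.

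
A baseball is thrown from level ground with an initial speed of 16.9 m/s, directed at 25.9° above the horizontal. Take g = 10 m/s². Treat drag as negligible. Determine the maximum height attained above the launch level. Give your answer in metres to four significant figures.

Components: vₓ = 16.90 cos 25.9° = 15.20 m/s, v_y0 = 16.90 sin 25.9° = 7.382 m/s.
Maximum height: H = v_y0² / (2g) = 7.382² / (2 × 10.0) = 2.725 m.

2.725 m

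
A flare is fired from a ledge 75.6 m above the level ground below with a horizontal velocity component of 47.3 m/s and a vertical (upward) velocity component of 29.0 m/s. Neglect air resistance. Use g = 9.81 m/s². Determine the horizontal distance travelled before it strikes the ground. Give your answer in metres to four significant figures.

372.3 m

Vertical motion (up positive, ground at y = 0): 4.905 t² − (29.00) t − 75.6 = 0, so t = (29.00 + √(29.00² + 2·9.81·75.6)) / 9.81 = (29.00 + 48.21) / 9.81 = 7.871 s.
Horizontal distance: R = vₓ t = 47.30 × 7.871 = 372.3 m.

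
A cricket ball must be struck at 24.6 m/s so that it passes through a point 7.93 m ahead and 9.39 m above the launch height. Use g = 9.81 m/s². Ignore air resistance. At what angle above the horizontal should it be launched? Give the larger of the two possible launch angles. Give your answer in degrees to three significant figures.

Trajectory: y = x tanθ − g x² (1 + tan²θ)/(2v₀²). With x = 7.93, y = 9.39, v₀ = 24.6, g = 9.81:
0.5097 tan²θ − 7.93 tanθ + (9.900) = 0.
tanθ = [7.93 ± √(7.93² − 4 × 0.5097 × (9.900))] / (2 × 0.5097) = (7.93 ± 6.535) / 1.019, giving tanθ = 1.369 or 14.19.
θ = 53.85° or 85.97°; the larger is 85.97°.

86.0°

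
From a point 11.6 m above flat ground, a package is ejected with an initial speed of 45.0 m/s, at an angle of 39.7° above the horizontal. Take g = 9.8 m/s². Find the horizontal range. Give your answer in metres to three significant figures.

216 m

Resolve: vₓ = 45.00 cos 39.7° = 34.62 m/s and v_y0 = 45.00 sin 39.7° = 28.74 m/s.
The projectile lands when y = 11.6 + (28.74) t − ½·9.80·t² = 0. Positive root: t = (28.74 + √(28.74² + 2·9.80·11.6)) / 9.80 = (28.74 + 32.46) / 9.80 = 6.245 s.
Horizontal distance: R = vₓ t = 34.62 × 6.245 = 216.2 m.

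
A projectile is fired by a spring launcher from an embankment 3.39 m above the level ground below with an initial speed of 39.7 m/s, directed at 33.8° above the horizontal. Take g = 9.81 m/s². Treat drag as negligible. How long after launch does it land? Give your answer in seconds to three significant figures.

Resolve: vₓ = 39.70 cos 33.8° = 32.99 m/s and v_y0 = 39.70 sin 33.8° = 22.08 m/s.
The projectile lands when y = 3.39 + (22.08) t − ½·9.81·t² = 0. Positive root: t = (22.08 + √(22.08² + 2·9.81·3.39)) / 9.81 = (22.08 + 23.54) / 9.81 = 4.651 s.

4.65 s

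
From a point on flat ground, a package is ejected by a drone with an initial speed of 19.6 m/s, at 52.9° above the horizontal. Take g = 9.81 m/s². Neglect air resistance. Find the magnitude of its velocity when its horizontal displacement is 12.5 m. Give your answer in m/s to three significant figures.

12.9 m/s

Horizontal component vₓ = 19.60 cos 52.9° = 11.82 m/s; vertical v_y0 = 19.60 sin 52.9° = 15.63 m/s.
Time to reach x = 12.5 m: t = x/vₓ = 12.5/11.82 = 1.057 s.
Vertical velocity there: v_y = v_y0 − g t = 15.63 − 9.81 × 1.057 = 5.261 m/s.
Speed: √(vₓ² + v_y²) = √(11.82² + 5.261²) = 12.94 m/s.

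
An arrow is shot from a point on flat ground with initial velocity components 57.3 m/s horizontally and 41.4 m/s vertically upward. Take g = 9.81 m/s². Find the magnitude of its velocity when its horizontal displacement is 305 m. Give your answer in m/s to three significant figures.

At x = 305 m, t = x/vₓ = 305/57.30 = 5.323 s.
Vertical velocity there: v_y = v_y0 − g t = 41.40 − 9.81 × 5.323 = −10.82 m/s.
Speed: √(vₓ² + v_y²) = √(57.30² + 10.82²) = 58.31 m/s.

58.3 m/s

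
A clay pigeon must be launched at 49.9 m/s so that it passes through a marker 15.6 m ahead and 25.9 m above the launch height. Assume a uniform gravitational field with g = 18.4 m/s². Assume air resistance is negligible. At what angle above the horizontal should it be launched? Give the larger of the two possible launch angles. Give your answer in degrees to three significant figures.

Trajectory: y = x tanθ − g x² (1 + tan²θ)/(2v₀²). With x = 15.6, y = 25.9, v₀ = 49.9, g = 18.4:
0.8992 tan²θ − 15.6 tanθ + (26.80) = 0.
tanθ = [15.6 ± √(15.6² − 4 × 0.8992 × (26.80))] / (2 × 0.8992) = (15.6 ± 12.12) / 1.798, giving tanθ = 1.933 or 15.42.
θ = 62.65° or 86.29°; the larger is 86.29°.

86.3°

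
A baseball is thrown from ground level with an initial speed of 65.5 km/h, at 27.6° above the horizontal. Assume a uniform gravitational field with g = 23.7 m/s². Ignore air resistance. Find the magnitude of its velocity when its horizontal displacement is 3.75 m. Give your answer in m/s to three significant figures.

16.4 m/s

Convert: 65.5 km/h = 65.5/3.6 = 18.19 m/s.
Horizontal component vₓ = 18.19 cos 27.6° = 16.12 m/s; vertical v_y0 = 18.19 sin 27.6° = 8.429 m/s.
x = vₓ t ⇒ t = 3.75/16.12 = 0.2326 s.
Vertical velocity there: v_y = v_y0 − g t = 8.429 − 23.7 × 0.2326 = 2.917 m/s.
Speed: √(vₓ² + v_y²) = √(16.12² + 2.917²) = 16.39 m/s.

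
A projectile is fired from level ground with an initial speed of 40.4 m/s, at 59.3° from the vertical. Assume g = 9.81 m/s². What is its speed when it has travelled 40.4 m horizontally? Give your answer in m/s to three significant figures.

35.9 m/s

Components: vₓ = 40.40 sin 59.3° = 34.74 m/s, v_y0 = 40.40 cos 59.3° = 20.63 m/s.
At x = 40.4 m, t = x/vₓ = 40.4/34.74 = 1.163 s.
Vertical velocity there: v_y = v_y0 − g t = 20.63 − 9.81 × 1.163 = 9.217 m/s.
Speed: √(vₓ² + v_y²) = √(34.74² + 9.217²) = 35.94 m/s.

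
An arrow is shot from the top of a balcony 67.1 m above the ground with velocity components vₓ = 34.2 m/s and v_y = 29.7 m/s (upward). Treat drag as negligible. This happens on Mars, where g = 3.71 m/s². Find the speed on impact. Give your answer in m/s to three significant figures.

50.5 m/s

The projectile lands when y = 67.1 + (29.70) t − ½·3.71·t² = 0. Positive root: t = (29.70 + √(29.70² + 2·3.71·67.1)) / 3.71 = (29.70 + 37.15) / 3.71 = 18.02 s.
Vertical velocity at impact: v_y = v_y0 − g t = 29.70 − 3.71 × 18.02 = −37.15 m/s.
Speed: |v| = √(vₓ² + v_y²) = √(34.20² + 37.15²) = 50.49 m/s.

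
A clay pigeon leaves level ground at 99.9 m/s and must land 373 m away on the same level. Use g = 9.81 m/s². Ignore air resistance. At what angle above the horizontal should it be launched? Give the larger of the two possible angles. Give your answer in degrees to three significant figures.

79.2°

Level-ground range R = v₀² sin(2θ)/g ⇒ sin(2θ) = gR/v₀² = 9.81 × 373 / 99.9² = 0.3666.
2θ = 21.51° or 180° − 21.51° = 158.5°, so θ = 10.75° or 79.25°.
The larger angle is 79.25°.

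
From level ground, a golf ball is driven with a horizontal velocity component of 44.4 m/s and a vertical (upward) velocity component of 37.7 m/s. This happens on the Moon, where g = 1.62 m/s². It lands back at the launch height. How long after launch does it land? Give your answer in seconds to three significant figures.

46.5 s

It returns to y = 0 when t = 2 v_y0 / g = 2(37.70)/1.62 = 46.54 s.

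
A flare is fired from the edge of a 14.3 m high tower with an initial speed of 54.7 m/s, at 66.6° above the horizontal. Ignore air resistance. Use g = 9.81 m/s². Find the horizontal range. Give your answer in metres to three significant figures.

228 m

Horizontal component vₓ = 54.70 cos 66.6° = 21.72 m/s; vertical v_y0 = 54.70 sin 66.6° = 50.20 m/s.
The projectile lands when y = 14.3 + (50.20) t − ½·9.81·t² = 0. Positive root: t = (50.20 + √(50.20² + 2·9.81·14.3)) / 9.81 = (50.20 + 52.92) / 9.81 = 10.51 s.
Horizontal distance: R = vₓ t = 21.72 × 10.51 = 228.4 m.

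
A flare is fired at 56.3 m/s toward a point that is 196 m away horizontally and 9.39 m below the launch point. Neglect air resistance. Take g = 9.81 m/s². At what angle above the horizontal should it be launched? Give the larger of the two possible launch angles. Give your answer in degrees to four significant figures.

Trajectory: y = x tanθ − g x² (1 + tan²θ)/(2v₀²). With x = 196, y = −9.39, v₀ = 56.3, g = 9.81:
59.45 tan²θ − 196 tanθ + (50.06) = 0.
tanθ = [196 ± √(196² − 4 × 59.45 × (50.06))] / (2 × 59.45) = (196 ± 162.8) / 118.9, giving tanθ = 0.2790 or 3.018.
θ = 15.59° or 71.67°; the larger is 71.67°.

71.67°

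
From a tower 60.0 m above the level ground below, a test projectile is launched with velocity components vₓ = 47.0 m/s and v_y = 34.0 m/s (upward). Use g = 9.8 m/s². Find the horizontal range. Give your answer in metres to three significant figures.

With up positive and y = 0 at the ground: y(t) = 60.0 + (34.00) t − 4.900 t². Setting y = 0 and taking the positive root: t = [34.00 + √(34.00² + 2·9.80·60.0)] / 9.80 = (34.00 + 48.29) / 9.80 = 8.397 s.
Horizontal distance: R = vₓ t = 47.00 × 8.397 = 394.7 m.

395 m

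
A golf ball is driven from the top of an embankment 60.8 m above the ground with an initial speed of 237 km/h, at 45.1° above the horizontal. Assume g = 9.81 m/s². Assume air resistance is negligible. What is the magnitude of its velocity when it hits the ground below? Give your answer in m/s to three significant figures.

74.3 m/s

Convert: 237 km/h = 237/3.6 = 65.83 m/s.
Horizontal component vₓ = 65.83 cos 45.1° = 46.47 m/s; vertical v_y0 = 65.83 sin 45.1° = 46.63 m/s.
The projectile lands when y = 60.8 + (46.63) t − ½·9.81·t² = 0. Positive root: t = (46.63 + √(46.63² + 2·9.81·60.8)) / 9.81 = (46.63 + 58.03) / 9.81 = 10.67 s.
Vertical velocity at impact: v_y = v_y0 − g t = 46.63 − 9.81 × 10.67 = −58.03 m/s.
Speed: |v| = √(vₓ² + v_y²) = √(46.47² + 58.03²) = 74.34 m/s.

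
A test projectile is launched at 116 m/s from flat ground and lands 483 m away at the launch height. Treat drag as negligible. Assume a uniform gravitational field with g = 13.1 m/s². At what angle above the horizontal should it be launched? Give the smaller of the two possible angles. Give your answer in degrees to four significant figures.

R = v₀² sin 2θ / g gives sin 2θ = gR/v₀² = 13.1·483/116² = 0.4702.
2θ = 28.05° or 180° − 28.05° = 152.0°, so θ = 14.02° or 75.98°.
The smaller angle is 14.02°.

14.02°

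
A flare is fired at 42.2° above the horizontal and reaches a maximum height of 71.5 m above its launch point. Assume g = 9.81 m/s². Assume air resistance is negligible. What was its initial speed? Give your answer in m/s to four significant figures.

At the peak v_y = 0, so v_y0 = √(2gH) = √(2 × 9.81 × 71.5) = 37.45 m/s.
v_y0 = v₀ sin θ ⇒ v₀ = 37.45 / sin 42.2° = 55.76 m/s.

55.76 m/s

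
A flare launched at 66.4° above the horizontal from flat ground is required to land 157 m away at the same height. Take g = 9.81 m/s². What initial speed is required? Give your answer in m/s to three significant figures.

From R = (v₀² / g) sin 2θ: v₀ = √(gR / sin 2θ).
v₀ = √(9.81 × 157 / sin 132.8°) = √(1540 / 0.7337) = √2099.1 = 45.82 m/s.

45.8 m/s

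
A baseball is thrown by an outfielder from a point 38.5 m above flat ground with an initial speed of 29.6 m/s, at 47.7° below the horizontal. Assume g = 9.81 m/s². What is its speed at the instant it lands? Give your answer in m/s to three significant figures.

Components: vₓ = 29.60 cos 47.7° = 19.92 m/s, v_y0 = −21.89 m/s (downward).
Vertical motion (up positive, ground at y = 0): 4.905 t² − (−21.89) t − 38.5 = 0, so t = (−21.89 + √(21.89² + 2·9.81·38.5)) / 9.81 = (−21.89 + 35.14) / 9.81 = 1.350 s.
Vertical velocity at impact: v_y = v_y0 − g t = −21.89 − 9.81 × 1.350 = −35.14 m/s.
Speed: |v| = √(vₓ² + v_y²) = √(19.92² + 35.14²) = 40.39 m/s.

40.4 m/s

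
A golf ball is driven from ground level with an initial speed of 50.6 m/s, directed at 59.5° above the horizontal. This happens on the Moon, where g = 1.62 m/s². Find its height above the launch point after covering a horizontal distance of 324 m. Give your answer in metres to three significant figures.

Resolve: vₓ = 50.60 cos 59.5° = 25.68 m/s and v_y0 = 50.60 sin 59.5° = 43.60 m/s.
x = vₓ t ⇒ t = 324/25.68 = 12.62 s.
Height: y = v_y0 t − ½ g t² = 43.60 × 12.62 − 0.8100 × 12.62² = 550.0 − 128.9 = 421.1 m.

421 m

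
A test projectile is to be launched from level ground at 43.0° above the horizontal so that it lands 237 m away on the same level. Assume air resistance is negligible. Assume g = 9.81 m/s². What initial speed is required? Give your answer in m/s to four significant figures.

48.28 m/s

On level ground R = v₀² sin 2θ / g ⇒ v₀ = √(gR / sin 2θ).
v₀ = √(9.81 × 237 / sin 86.00°) = √(2325 / 0.9976) = √2330.6 = 48.28 m/s.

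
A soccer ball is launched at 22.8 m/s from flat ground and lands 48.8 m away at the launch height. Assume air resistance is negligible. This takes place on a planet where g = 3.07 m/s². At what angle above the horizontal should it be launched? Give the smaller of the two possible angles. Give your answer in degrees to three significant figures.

8.38°

Level-ground range R = v₀² sin(2θ)/g ⇒ sin(2θ) = gR/v₀² = 3.07 × 48.8 / 22.8² = 0.2882.
2θ = 16.75° or 180° − 16.75° = 163.2°, so θ = 8.375° or 81.62°.
The smaller angle is 8.375°.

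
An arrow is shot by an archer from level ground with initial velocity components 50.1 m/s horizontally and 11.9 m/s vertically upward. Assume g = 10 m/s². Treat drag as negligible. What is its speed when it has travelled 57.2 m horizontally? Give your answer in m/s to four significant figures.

50.10 m/s

Time to reach x = 57.2 m: t = x/vₓ = 57.2/50.10 = 1.142 s.
Vertical velocity there: v_y = v_y0 − g t = 11.90 − 10.0 × 1.142 = 0.4828 m/s.
Speed: √(vₓ² + v_y²) = √(50.10² + 0.4828²) = 50.10 m/s.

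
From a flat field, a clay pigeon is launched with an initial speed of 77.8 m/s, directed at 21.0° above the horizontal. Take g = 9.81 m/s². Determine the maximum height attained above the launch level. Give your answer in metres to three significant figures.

vₓ = 77.80 cos 21.0° = 72.63 m/s; v_y0 = 77.80 sin 21.0° = 27.88 m/s.
Peak height H = v_y0² / (2g) = 777.35 / 19.62 = 39.62 m.

39.6 m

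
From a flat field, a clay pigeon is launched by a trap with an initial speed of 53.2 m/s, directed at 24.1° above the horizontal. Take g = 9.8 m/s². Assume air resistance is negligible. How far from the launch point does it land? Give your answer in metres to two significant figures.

Resolve: vₓ = 53.20 cos 24.1° = 48.56 m/s and v_y0 = 53.20 sin 24.1° = 21.72 m/s.
Flight time T = 2 v_y0 / g = 4.433 s.
Range: R = vₓ T = 48.56 × 4.433 = 215.3 m.

220 m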